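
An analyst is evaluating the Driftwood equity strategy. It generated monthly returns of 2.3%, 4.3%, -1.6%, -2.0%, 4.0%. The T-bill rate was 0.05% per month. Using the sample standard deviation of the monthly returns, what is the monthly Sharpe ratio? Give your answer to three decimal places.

r̄ = (2.3 + 4.3 − 1.6 − 2 + 4) / 5 = 1.4000%
Sample σ = √[Σ(r − r̄)² / 4] = √[36.5400 / 4] = √9.1350 = 3.0224%
Sharpe = (r̄ − rf) / σ = (1.4000 − 0.05) / 3.0224 = 1.3500 / 3.0224 = 0.4467

0.447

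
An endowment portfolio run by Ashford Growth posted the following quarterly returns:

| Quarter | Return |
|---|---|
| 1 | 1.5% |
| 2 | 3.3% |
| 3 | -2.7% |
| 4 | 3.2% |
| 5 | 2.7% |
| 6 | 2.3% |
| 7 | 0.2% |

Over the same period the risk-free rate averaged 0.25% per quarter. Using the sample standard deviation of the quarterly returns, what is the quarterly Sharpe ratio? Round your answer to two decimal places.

0.58

r̄ = (1.5 + 3.3 − 2.7 + 3.2 + 2.7 + 2.3 + 0.2) / 7 = 1.5000%
Sample σ = √[Σ(r − r̄)² / 6] = √[27.5400 / 6] = √4.5900 = 2.1424%
Sharpe = (r̄ − rf) / σ = (1.5000 − 0.25) / 2.1424 = 1.2500 / 2.1424 = 0.5835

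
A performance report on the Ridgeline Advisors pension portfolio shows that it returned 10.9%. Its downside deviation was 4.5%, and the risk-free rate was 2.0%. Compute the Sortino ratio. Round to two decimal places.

1.98

Sortino = (Rp − Rf) / σd = (10.9% − 2.0%) / 4.5% = 8.90% / 4.5% = 1.9778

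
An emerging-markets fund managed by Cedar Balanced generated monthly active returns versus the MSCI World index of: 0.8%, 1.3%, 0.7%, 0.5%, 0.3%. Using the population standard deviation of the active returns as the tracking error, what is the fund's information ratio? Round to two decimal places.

μ = (0.8 + 1.3 + 0.7 + 0.5 + 0.3) / 5 = 0.7200%
Σ(r − μ)² = (0.8 − 0.7200)² + (1.3 − 0.7200)² + (0.7 − 0.7200)² + … = 0.5680
population σ = √(0.5680 / 5) = √0.1136 = 0.3370%
IR = μ / tracking error = 0.7200 / 0.3370 = 2.1365

2.14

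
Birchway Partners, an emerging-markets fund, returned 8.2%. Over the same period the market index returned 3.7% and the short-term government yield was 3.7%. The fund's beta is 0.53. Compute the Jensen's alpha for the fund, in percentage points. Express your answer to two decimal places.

CAPM expected return = Rf + β(Rm − Rf) = 3.7% + 0.53 × (3.7% − 3.7%) = 3.7 + 0.53 × 0.00 = 3.7000%
Jensen's α = Rp − E[R] = 8.2% − 3.7000% = 4.5000

4.50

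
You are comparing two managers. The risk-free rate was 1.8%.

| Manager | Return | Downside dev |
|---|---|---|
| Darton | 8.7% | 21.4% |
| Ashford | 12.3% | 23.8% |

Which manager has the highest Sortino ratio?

Darton: Sortino ratio = (8.7% − 1.8%) / 21.4% = 0.322
Ashford: Sortino ratio = (12.3% − 1.8%) / 23.8% = 0.441
Highest: Ashford (0.441).

Ashford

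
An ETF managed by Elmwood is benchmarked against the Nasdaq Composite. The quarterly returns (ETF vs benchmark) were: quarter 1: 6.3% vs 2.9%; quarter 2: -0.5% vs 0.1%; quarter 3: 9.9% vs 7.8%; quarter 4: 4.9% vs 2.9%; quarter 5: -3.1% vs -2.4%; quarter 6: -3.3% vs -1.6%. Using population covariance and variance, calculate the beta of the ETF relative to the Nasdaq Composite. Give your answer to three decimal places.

r̄p = 2.3667%,  r̄m = 1.6167%
Cov = Σ(rp − r̄p)(rm − r̄m) / 6 = 16.5689
Var(rm) = Σ(rm − r̄m)² / 6 = 11.7181
β = Cov / Var = 16.5689 / 11.7181 = 1.4140

1.414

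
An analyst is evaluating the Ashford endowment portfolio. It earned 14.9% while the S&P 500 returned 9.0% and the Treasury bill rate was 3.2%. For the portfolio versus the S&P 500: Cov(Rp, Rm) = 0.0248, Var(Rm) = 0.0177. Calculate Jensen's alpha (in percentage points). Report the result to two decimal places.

β = Cov / Var = 0.0248 / 0.0177 = 1.4011
E[R] = Rf + β(Rm − Rf) = 3.2% + 1.4011 × (9.0% − 3.2%) = 11.3264%
α = Rp − E[R] = 14.9% − 11.3264% = 3.5736

3.57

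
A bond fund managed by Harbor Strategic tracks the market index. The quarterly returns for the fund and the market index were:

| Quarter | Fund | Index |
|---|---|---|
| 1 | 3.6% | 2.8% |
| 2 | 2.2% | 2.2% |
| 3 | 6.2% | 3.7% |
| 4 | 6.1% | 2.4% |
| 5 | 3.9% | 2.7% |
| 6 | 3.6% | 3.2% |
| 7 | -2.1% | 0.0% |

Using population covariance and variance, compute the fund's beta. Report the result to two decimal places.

2.09

r̄p = 3.3571%,  r̄m = 2.4286%
Cov = Σ(rp − r̄p)(rm − r̄m) / 7 = 2.4969
Var(rm) = Σ(rm − r̄m)² / 7 = 1.1963
β = Cov / Var = 2.4969 / 1.1963 = 2.0872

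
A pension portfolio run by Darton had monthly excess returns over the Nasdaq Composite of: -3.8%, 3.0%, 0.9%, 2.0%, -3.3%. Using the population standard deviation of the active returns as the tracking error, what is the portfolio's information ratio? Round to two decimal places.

-0.09

r̄ = (-3.8 + 3 + 0.9 + 2 − 3.3) / 5 = -1.20 / 5 = -0.2400%
Σ(r − r̄)² = 38.8520; population σ = √(38.8520/5) = 2.7875%
IR = r̄ / tracking error = -0.2400 / 2.7875 = -0.0861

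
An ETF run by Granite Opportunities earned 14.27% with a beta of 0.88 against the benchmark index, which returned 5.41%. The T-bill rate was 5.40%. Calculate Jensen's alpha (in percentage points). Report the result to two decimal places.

CAPM expected return = Rf + β(Rm − Rf) = 5.40% + 0.88 × (5.41% − 5.40%) = 5.4 + 0.88 × 0.01 = 5.4088%
Jensen's α = Rp − E[R] = 14.27% − 5.4088% = 8.8612

8.86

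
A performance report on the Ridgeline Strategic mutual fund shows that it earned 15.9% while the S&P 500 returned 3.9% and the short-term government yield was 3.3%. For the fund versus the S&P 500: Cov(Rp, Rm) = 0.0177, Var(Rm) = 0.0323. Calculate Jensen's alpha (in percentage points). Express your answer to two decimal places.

12.27

β = Cov / Var = 0.0177 / 0.0323 = 0.5480
E[R] = Rf + β(Rm − Rf) = 3.3% + 0.5480 × (3.9% − 3.3%) = 3.6288%
α = Rp − E[R] = 15.9% − 3.6288% = 12.2712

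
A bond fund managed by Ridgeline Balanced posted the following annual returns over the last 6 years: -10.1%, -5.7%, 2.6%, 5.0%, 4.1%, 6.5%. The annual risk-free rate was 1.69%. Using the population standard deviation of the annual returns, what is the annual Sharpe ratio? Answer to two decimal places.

Mean return r̄ = 2.40 / 6 = 0.4000%
Σ(r − r̄)² = (-10.1 − 0.4000)² + (-5.7 − 0.4000)² + (2.6 − 0.4000)² + … = 224.3600
population σ = √(224.3600 / 6) = √37.3933 = 6.1150%
Sharpe = (r̄ − rf) / σ = (0.4000 − 1.69) / 6.1150 = -1.2900 / 6.1150 = -0.2110

-0.21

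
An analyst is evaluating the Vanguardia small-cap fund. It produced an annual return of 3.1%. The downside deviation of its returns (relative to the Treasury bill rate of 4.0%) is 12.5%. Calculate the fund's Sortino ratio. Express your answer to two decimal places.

Sortino = (Rp − Rf) / σd = (3.1% − 4.0%) / 12.5% = -0.90% / 12.5% = -0.0720

-0.07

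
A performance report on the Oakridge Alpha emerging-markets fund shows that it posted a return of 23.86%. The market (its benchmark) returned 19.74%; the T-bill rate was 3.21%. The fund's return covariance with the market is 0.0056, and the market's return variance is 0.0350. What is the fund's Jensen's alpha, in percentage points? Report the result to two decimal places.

18.01

β = Cov / Var = 0.0056 / 0.0350 = 0.1600
E[R] = Rf + β(Rm − Rf) = 3.21% + 0.1600 × (19.74% − 3.21%) = 5.8548%
α = Rp − E[R] = 23.86% − 5.8548% = 18.0052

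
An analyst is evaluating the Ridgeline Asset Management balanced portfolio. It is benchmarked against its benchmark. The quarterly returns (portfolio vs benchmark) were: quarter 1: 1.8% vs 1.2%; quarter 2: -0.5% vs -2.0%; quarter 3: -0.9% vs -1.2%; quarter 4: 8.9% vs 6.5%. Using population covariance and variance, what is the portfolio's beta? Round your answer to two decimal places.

r̄p = 2.3250%,  r̄m = 1.1250%
Cov = Σ(rp − r̄p)(rm − r̄m) / 4 = 12.9069
Var(rm) = Σ(rm − r̄m)² / 4 = 11.0169
β = Cov / Var = 12.9069 / 11.0169 = 1.1716

1.17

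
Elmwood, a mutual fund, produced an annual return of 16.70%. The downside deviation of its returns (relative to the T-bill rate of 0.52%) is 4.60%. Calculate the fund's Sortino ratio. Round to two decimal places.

Sortino = (Rp − Rf) / σd = (16.70% − 0.52%) / 4.60% = 16.18% / 4.60% = 3.5174

3.52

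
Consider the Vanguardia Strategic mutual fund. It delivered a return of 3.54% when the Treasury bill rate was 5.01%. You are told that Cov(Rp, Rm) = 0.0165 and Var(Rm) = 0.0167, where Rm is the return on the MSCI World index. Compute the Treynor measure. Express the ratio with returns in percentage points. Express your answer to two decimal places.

β = Cov / Var = 0.0165 / 0.0167 = 0.9880
Treynor = (Rp − Rf) / β = (3.54% − 5.01%) / 0.9880 = -1.47 / 0.9880 = -1.4879

-1.49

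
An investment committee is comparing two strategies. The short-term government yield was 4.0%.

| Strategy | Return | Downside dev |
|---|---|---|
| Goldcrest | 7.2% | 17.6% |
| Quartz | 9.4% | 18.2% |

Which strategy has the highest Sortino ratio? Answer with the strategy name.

Goldcrest: Sortino ratio = (7.2% − 4.0%) / 17.6% = 0.182
Quartz: Sortino ratio = (9.4% − 4.0%) / 18.2% = 0.297
Highest: Quartz (0.297).

Quartz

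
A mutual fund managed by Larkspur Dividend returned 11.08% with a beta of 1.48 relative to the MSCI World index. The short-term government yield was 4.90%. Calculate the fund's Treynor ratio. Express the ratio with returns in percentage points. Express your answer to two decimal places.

4.18

Treynor = (Rp − Rf) / β = (11.08% − 4.90%) / 1.48 = 6.18 / 1.48 = 4.1757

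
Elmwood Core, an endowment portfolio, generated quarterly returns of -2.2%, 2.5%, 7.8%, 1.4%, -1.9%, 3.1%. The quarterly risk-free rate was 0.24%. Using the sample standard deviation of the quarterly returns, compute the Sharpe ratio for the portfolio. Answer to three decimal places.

μ = (-2.2 + 2.5 + 7.8 + 1.4 − 1.9 + 3.1) / 6 = 1.7833%
Sample σ = √[Σ(r − μ)² / 5] = √[68.0283 / 5] = √13.6057 = 3.6886%
Sharpe = (μ − rf) / σ = (1.7833 − 0.24) / 3.6886 = 1.5433 / 3.6886 = 0.4184

0.418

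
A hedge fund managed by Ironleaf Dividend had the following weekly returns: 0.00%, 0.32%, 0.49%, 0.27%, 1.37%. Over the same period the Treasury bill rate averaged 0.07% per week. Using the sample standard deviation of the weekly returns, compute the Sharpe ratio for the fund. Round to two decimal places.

0.80

r̄ = (0 + 0.32 + 0.49 + 0.27 + 1.37) / 5 = 0.4900%
Σ(r − r̄)² = 1.0918; sample σ = √(1.0918/4) = 0.5224%
Sharpe = (r̄ − rf) / σ = (0.4900 − 0.07) / 0.5224 = 0.4200 / 0.5224 = 0.8040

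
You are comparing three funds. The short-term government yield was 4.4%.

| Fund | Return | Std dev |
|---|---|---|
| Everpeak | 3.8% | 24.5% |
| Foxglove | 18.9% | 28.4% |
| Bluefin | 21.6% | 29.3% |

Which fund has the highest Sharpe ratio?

Bluefin

Everpeak: Sharpe ratio = (3.8% − 4.4%) / 24.5% = -0.024
Foxglove: Sharpe ratio = (18.9% − 4.4%) / 28.4% = 0.511
Bluefin: Sharpe ratio = (21.6% − 4.4%) / 29.3% = 0.587
Highest: Bluefin (0.587).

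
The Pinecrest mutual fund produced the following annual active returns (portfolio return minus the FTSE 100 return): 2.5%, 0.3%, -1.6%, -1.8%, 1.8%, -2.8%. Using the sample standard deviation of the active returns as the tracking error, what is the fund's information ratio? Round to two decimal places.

-0.12

r̄ = (2.5 + 0.3 − 1.6 − 1.8 + 1.8 − 2.8) / 6 = -1.60 / 6 = -0.2667%
Σ(r − r̄)² = (2.5 − (-0.2667))² + (0.3 − (-0.2667))² + … = 22.7933
sample σ = √(22.7933 / 5) = √4.5587 = 2.1351%
IR = r̄ / tracking error = -0.2667 / 2.1351 = -0.1249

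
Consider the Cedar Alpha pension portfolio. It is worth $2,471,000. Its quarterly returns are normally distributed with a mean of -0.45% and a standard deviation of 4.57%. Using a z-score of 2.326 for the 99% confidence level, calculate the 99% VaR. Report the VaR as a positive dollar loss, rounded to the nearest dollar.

$273,782

Return at the 99% tail: μ − z·σ = -0.45% − 2.326 × 4.57% = -0.45 − 10.62982 = -11.07982%
VaR = −(-11.07982%) × $2,471,000 = 11.07982% × $2,471,000 = $273,782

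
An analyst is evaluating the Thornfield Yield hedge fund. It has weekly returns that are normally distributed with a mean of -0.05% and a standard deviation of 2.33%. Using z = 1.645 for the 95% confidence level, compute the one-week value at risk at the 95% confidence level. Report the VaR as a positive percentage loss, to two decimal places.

3.88

VaR (as % loss) = −(μ − z·σ) = −(-0.05% − 1.645 × 2.33%) = −(-3.88285%) = 3.88285%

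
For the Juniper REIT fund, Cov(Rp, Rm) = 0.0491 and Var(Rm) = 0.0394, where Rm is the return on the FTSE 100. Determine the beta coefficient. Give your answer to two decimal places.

1.25

β = Cov(Rp, Rm) / Var(Rm) = 0.0491 / 0.0394 = 1.2462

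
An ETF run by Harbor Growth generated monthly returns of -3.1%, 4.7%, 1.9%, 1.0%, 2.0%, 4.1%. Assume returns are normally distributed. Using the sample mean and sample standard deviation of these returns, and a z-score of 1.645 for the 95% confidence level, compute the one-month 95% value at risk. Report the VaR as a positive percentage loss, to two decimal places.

r̄ = (-3.1 + 4.7 + 1.9 + 1 + 2 + 4.1) / 6 = 10.60 / 6 = 1.7667%
Sample σ = √[Σ(r − r̄)² / 5] = √[38.3933 / 5] = √7.6787 = 2.7710%
VaR = −(r̄ − z·σ) = −(1.7667 − 1.645 × 2.7710) = −(-2.7916) = 2.7916%

2.79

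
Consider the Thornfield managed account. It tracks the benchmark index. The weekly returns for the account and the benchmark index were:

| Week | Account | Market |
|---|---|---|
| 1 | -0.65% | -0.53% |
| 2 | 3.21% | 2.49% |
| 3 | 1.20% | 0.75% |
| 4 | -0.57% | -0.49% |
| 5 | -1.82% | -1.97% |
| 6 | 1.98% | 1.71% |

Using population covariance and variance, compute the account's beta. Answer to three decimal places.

r̄p = 0.5583%,  r̄m = 0.3267%
Cov = Σ(rp − r̄p)(rm − r̄m) / 6 = 2.5656
Var(rm) = Σ(rm − r̄m)² / 6 = 2.2414
β = Cov / Var = 2.5656 / 2.2414 = 1.1446

1.145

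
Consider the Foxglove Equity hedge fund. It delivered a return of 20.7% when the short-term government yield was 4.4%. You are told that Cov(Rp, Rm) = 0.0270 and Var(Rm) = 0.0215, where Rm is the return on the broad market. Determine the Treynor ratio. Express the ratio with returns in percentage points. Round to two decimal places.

12.98

β = Cov / Var = 0.0270 / 0.0215 = 1.2558
Treynor = (Rp − Rf) / β = (20.7% − 4.4%) / 1.2558 = 16.30 / 1.2558 = 12.9798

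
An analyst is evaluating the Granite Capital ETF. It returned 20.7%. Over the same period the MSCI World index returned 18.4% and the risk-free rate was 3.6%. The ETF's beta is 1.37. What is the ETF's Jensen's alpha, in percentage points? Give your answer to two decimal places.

CAPM expected return = Rf + β(Rm − Rf) = 3.6% + 1.37 × (18.4% − 3.6%) = 3.6 + 1.37 × 14.80 = 23.8760%
Jensen's α = Rp − E[R] = 20.7% − 23.8760% = -3.1760

-3.18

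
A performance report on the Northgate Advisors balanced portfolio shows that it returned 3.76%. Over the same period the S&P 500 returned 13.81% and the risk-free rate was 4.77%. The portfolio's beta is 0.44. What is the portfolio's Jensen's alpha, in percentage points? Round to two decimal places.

-4.99

CAPM expected return = Rf + β(Rm − Rf) = 4.77% + 0.44 × (13.81% − 4.77%) = 4.77 + 0.44 × 9.04 = 8.7476%
Jensen's α = Rp − E[R] = 3.76% − 8.7476% = -4.9876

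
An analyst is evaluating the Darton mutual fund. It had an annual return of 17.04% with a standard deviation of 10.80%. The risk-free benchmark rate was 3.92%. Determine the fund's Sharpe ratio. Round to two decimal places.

Sharpe = (Rp − Rf) / σp = (17.04% − 3.92%) / 10.80% = 13.12% / 10.80% = 1.2148

1.21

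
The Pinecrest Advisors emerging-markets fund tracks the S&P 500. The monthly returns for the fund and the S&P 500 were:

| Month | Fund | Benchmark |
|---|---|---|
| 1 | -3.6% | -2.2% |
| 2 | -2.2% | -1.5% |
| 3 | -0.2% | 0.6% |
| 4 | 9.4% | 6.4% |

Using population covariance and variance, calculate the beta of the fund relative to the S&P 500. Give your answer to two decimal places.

1.50

r̄p = 0.8500%,  r̄m = 0.8250%
Cov = Σ(rp − r̄p)(rm − r̄m) / 4 = 17.1138
Var(rm) = Σ(rm − r̄m)² / 4 = 11.4219
β = Cov / Var = 17.1138 / 11.4219 = 1.4983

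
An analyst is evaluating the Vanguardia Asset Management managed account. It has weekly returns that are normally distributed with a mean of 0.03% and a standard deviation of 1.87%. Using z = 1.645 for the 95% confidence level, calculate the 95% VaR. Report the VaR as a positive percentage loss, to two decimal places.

VaR (as % loss) = −(μ − z·σ) = −(0.03% − 1.645 × 1.87%) = −(-3.04615%) = 3.04615%

3.05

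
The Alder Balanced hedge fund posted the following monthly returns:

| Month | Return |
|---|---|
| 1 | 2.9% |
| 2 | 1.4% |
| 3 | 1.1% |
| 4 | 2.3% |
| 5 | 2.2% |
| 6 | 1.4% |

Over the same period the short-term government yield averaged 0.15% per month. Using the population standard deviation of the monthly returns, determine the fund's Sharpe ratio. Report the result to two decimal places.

r̄ = (2.9 + 1.4 + 1.1 + 2.3 + 2.2 + 1.4) / 6 = 1.8833%
Population std dev = √[2.3883 / 6] = 0.6309%
Sharpe = (r̄ − rf) / σ = (1.8833 − 0.15) / 0.6309 = 1.7333 / 0.6309 = 2.7473

2.75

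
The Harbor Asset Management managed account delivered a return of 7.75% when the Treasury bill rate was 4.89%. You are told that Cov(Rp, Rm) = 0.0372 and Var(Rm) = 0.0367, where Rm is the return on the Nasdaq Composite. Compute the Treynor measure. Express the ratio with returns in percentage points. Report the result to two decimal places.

2.82

β = Cov / Var = 0.0372 / 0.0367 = 1.0136
Treynor = (Rp − Rf) / β = (7.75% − 4.89%) / 1.0136 = 2.86 / 1.0136 = 2.8216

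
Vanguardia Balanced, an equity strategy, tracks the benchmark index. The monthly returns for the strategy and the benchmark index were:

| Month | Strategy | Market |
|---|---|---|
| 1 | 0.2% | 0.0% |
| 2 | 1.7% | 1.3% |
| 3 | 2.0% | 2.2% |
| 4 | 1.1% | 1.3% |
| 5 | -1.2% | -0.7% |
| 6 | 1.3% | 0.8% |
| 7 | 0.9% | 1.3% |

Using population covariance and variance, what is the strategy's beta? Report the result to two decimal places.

1.04

r̄p = 0.8571%,  r̄m = 0.8857%
Cov = Σ(rp − r̄p)(rm − r̄m) / 7 = 0.8251
Var(rm) = Σ(rm − r̄m)² / 7 = 0.7927
β = Cov / Var = 0.8251 / 0.7927 = 1.0409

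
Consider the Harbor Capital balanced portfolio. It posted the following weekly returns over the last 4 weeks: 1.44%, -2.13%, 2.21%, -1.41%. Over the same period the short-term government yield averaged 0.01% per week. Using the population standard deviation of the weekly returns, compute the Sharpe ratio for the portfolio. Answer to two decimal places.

0.01

Mean return μ = 0.110 / 4 = 0.0275%
Σ(r − μ)² = 13.4797; population σ = √(13.4797/4) = 1.8357%
Sharpe = (μ − rf) / σ = (0.0275 − 0.01) / 1.8357 = 0.0175 / 1.8357 = 0.0095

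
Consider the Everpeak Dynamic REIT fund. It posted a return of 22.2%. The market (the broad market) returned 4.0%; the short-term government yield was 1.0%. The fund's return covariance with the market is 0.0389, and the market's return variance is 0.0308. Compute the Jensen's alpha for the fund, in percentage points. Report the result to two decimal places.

17.41

β = Cov / Var = 0.0389 / 0.0308 = 1.2630
E[R] = Rf + β(Rm − Rf) = 1.0% + 1.2630 × (4.0% − 1.0%) = 4.7890%
α = Rp − E[R] = 22.2% − 4.7890% = 17.4110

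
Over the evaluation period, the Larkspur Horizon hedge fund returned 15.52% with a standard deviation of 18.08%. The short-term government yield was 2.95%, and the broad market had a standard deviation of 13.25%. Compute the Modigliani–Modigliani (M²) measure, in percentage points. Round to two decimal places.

Sharpe = (Rp − Rf) / σp = (15.52% − 2.95%) / 18.08% = 0.6952
M² = Rf + Sharpe × σm = 2.95% + 0.6952 × 13.25% = 12.1614%

12.16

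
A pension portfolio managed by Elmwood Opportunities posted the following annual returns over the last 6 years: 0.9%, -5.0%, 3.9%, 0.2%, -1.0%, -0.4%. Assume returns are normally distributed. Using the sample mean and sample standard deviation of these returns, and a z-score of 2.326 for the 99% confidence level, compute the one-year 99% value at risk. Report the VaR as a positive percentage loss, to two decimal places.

μ = (0.9 − 5 + 3.9 + 0.2 − 1 − 0.4) / 6 = -0.2333%
Σ(r − μ)² = (0.9 − (-0.2333))² + (-5 − (-0.2333))² + (3.9 − (-0.2333))² + … = 41.8933
sample σ = √(41.8933 / 5) = √8.3787 = 2.8946%
VaR = −(μ − z·σ) = −(-0.2333 − 2.326 × 2.8946) = −(-6.9661) = 6.9661%

6.97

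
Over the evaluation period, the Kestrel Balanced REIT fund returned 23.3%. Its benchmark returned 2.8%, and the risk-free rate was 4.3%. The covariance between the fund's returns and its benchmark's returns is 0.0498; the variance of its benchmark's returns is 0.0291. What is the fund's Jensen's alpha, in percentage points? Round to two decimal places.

β = Cov / Var = 0.0498 / 0.0291 = 1.7113
E[R] = Rf + β(Rm − Rf) = 4.3% + 1.7113 × (2.8% − 4.3%) = 1.7331%
α = Rp − E[R] = 23.3% − 1.7331% = 21.5669

21.57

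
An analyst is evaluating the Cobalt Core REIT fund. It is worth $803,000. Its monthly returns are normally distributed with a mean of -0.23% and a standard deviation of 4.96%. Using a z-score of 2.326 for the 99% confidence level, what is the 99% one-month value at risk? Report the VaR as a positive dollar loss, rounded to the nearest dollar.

Return at the 99% tail: μ − z·σ = -0.23% − 2.326 × 4.96% = -0.23 − 11.53696 = -11.76696%
VaR = −(-11.76696%) × $803,000 = 11.76696% × $803,000 = $94,489

$94,489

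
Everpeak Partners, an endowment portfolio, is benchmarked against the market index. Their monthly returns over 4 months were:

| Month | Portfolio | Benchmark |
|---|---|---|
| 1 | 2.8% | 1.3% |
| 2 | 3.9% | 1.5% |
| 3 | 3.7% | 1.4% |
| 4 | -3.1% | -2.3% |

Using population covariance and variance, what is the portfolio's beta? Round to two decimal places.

r̄p = 1.8250%,  r̄m = 0.4750%
Cov = Σ(rp − r̄p)(rm − r̄m) / 4 = 4.5831
Var(rm) = Σ(rm − r̄m)² / 4 = 2.5719
β = Cov / Var = 4.5831 / 2.5719 = 1.7820

1.78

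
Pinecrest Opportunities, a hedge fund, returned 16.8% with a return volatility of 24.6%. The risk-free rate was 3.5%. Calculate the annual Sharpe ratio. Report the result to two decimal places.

Sharpe = (Rp − Rf) / σp = (16.8% − 3.5%) / 24.6% = 13.30% / 24.6% = 0.5407

0.54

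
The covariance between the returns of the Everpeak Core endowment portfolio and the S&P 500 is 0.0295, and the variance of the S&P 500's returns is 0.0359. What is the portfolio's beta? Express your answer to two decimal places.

0.82

β = Cov(Rp, Rm) / Var(Rm) = 0.0295 / 0.0359 = 0.8217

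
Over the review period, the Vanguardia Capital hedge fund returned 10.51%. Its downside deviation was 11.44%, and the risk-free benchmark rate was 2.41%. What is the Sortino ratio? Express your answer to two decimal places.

0.71

Sortino = (Rp − Rf) / σd = (10.51% − 2.41%) / 11.44% = 8.10% / 11.44% = 0.7080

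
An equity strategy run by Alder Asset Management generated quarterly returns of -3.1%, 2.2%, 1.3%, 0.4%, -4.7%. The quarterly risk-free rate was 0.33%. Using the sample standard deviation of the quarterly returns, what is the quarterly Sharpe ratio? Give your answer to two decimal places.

r̄ = (-3.1 + 2.2 + 1.3 + 0.4 − 4.7) / 5 = -3.90 / 5 = -0.7800%
Σ(r − r̄)² = (-3.1 − (-0.7800))² + (2.2 − (-0.7800))² + (1.3 − (-0.7800))² + … = 35.3480
sample σ = √(35.3480 / 4) = √8.8370 = 2.9727%
Sharpe = (r̄ − rf) / σ = (-0.7800 − 0.33) / 2.9727 = -1.1100 / 2.9727 = -0.3734

-0.37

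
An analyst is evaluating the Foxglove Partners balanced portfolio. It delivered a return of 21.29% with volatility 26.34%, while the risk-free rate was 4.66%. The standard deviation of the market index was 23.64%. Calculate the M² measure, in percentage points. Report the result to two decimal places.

19.59

Sharpe = (Rp − Rf) / σp = (21.29% − 4.66%) / 26.34% = 0.6314
M² = Rf + Sharpe × σm = 4.66% + 0.6314 × 23.64% = 19.5863%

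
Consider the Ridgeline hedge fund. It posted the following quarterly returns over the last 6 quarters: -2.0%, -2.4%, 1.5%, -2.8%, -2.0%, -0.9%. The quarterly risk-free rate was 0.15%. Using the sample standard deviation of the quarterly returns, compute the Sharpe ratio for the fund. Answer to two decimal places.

μ = (-2 − 2.4 + 1.5 − 2.8 − 2 − 0.9) / 6 = -1.4333%
Σ(r − μ)² = (-2 − (-1.4333))² + (-2.4 − (-1.4333))² + … = 12.3333
σ = √[12.3333 / 5] = 1.5706%
Sharpe = (μ − rf) / σ = (-1.4333 − 0.15) / 1.5706 = -1.5833 / 1.5706 = -1.0081

-1.01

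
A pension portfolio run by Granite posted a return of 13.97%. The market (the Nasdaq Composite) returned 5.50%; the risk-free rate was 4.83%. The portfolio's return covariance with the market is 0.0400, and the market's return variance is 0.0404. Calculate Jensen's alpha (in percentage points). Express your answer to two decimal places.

β = Cov / Var = 0.0400 / 0.0404 = 0.9901
E[R] = Rf + β(Rm − Rf) = 4.83% + 0.9901 × (5.50% − 4.83%) = 5.4934%
α = Rp − E[R] = 13.97% − 5.4934% = 8.4766

8.48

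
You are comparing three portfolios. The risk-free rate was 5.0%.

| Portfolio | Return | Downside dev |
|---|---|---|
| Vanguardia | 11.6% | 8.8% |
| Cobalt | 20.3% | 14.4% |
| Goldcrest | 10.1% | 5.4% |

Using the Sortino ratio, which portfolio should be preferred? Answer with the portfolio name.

Cobalt

Vanguardia: Sortino ratio = (11.6% − 5.0%) / 8.8% = 0.750
Cobalt: Sortino ratio = (20.3% − 5.0%) / 14.4% = 1.063
Goldcrest: Sortino ratio = (10.1% − 5.0%) / 5.4% = 0.944
Highest: Cobalt (1.063).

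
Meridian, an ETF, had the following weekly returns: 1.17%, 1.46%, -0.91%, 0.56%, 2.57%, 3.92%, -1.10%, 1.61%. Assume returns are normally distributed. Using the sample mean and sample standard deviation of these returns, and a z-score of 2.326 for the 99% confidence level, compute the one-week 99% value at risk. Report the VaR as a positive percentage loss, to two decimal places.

μ = (1.17 + 1.46 − 0.91 + 0.56 + 2.57 + 3.92 − 1.1 + 1.61) / 8 = 9.280 / 8 = 1.1600%
Sample std dev = √[19.6508 / 7] = 1.6755%
VaR = −(μ − z·σ) = −(1.1600 − 2.326 × 1.6755) = −(-2.7372) = 2.7372%

2.74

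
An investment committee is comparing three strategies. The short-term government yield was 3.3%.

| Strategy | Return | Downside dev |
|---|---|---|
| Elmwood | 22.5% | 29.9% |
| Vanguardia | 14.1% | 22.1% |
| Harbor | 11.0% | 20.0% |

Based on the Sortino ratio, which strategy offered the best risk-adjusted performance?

Elmwood: Sortino ratio = (22.5% − 3.3%) / 29.9% = 0.642
Vanguardia: Sortino ratio = (14.1% − 3.3%) / 22.1% = 0.489
Harbor: Sortino ratio = (11.0% − 3.3%) / 20.0% = 0.385
Highest: Elmwood (0.642).

Elmwood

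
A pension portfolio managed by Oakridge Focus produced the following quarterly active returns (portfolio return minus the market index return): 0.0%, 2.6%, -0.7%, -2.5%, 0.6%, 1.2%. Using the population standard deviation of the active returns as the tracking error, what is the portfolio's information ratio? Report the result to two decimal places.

0.13

r̄ = (0 + 2.6 − 0.7 − 2.5 + 0.6 + 1.2) / 6 = 0.2000%
Σ(r − r̄)² = (0 − 0.2000)² + (2.6 − 0.2000)² + (-0.7 − 0.2000)² + … = 15.0600
population σ = √(15.0600 / 6) = √2.5100 = 1.5843%
IR = r̄ / tracking error = 0.2000 / 1.5843 = 0.1262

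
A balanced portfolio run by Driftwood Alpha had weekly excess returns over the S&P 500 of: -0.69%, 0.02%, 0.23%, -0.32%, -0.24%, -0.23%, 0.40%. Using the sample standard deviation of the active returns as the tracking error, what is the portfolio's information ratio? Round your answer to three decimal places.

-0.324

Mean return r̄ = -0.830 / 7 = -0.1186%
Σ(r − r̄)² = 0.8039; sample σ = √(0.8039/6) = 0.3660%
IR = r̄ / tracking error = -0.1186 / 0.3660 = -0.3240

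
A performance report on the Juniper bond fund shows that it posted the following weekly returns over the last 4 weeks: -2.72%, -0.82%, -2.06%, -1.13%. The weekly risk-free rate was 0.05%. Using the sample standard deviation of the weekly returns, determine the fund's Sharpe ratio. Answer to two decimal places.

r̄ = (-2.72 − 0.82 − 2.06 − 1.13) / 4 = -6.730 / 4 = -1.6825%
Σ(r − r̄)² = 2.2681; sample σ = √(2.2681/3) = 0.8695%
Sharpe = (r̄ − rf) / σ = (-1.6825 − 0.05) / 0.8695 = -1.7325 / 0.8695 = -1.9925

-1.99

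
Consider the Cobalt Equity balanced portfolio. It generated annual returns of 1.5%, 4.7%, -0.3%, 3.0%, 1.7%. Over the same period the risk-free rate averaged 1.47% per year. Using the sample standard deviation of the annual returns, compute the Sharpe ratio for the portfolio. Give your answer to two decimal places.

μ = (1.5 + 4.7 − 0.3 + 3 + 1.7) / 5 = 10.60 / 5 = 2.1200%
Σ(r − μ)² = (1.5 − 2.1200)² + (4.7 − 2.1200)² + … = 13.8480
σ = √[13.8480 / 4] = 1.8606%
Sharpe = (μ − rf) / σ = (2.1200 − 1.47) / 1.8606 = 0.6500 / 1.8606 = 0.3493

0.35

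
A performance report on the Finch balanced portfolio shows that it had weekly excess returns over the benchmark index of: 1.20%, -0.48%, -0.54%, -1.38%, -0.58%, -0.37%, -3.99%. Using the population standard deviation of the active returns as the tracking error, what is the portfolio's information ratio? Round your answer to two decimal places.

-0.60

μ = (1.2 − 0.48 − 0.54 − 1.38 − 0.58 − 0.37 − 3.99) / 7 = -6.140 / 7 = -0.8771%
Σ(r − μ)² = 14.8741; population σ = √(14.8741/7) = 1.4577%
IR = μ / tracking error = -0.8771 / 1.4577 = -0.6017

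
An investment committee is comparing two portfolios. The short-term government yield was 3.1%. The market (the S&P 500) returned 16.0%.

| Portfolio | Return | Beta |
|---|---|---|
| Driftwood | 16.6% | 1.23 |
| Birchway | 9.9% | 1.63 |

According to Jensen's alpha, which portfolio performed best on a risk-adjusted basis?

Driftwood: α = 16.6% − [3.1% + 1.23 × (16.0% − 3.1%)] = -2.367
Birchway: α = 9.9% − [3.1% + 1.63 × (16.0% − 3.1%)] = -14.227
Highest: Driftwood (-2.367).

Driftwood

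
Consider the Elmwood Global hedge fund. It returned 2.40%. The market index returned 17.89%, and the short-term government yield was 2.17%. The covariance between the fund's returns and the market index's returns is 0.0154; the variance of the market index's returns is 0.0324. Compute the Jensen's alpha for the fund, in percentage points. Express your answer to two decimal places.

-7.24

β = Cov / Var = 0.0154 / 0.0324 = 0.4753
E[R] = Rf + β(Rm − Rf) = 2.17% + 0.4753 × (17.89% − 2.17%) = 9.6417%
α = Rp − E[R] = 2.40% − 9.6417% = -7.2417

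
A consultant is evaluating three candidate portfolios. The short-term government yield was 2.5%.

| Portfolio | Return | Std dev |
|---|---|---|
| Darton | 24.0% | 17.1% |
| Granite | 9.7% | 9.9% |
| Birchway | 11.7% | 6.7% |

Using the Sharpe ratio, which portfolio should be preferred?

Darton: Sharpe ratio = (24.0% − 2.5%) / 17.1% = 1.257
Granite: Sharpe ratio = (9.7% − 2.5%) / 9.9% = 0.727
Birchway: Sharpe ratio = (11.7% − 2.5%) / 6.7% = 1.373
Highest: Birchway (1.373).

Birchway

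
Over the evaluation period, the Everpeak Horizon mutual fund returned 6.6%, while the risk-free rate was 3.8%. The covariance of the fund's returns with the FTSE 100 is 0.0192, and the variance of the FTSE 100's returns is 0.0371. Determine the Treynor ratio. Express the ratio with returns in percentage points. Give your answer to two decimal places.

β = Cov / Var = 0.0192 / 0.0371 = 0.5175
Treynor = (Rp − Rf) / β = (6.6% − 3.8%) / 0.5175 = 2.80 / 0.5175 = 5.4106

5.41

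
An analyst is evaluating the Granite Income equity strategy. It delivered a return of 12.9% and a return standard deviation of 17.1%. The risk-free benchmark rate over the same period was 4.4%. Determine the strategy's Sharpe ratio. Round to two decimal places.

0.50

Sharpe = (Rp − Rf) / σp = (12.9% − 4.4%) / 17.1% = 8.50% / 17.1% = 0.4971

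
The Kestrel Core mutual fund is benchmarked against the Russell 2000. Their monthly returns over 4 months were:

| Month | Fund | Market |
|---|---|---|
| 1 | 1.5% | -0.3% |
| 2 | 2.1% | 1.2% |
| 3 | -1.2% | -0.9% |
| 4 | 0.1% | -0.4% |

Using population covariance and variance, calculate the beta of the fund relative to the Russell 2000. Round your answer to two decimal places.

1.37

r̄p = 0.6250%,  r̄m = -0.1000%
Cov = Σ(rp − r̄p)(rm − r̄m) / 4 = 0.8400
Var(rm) = Σ(rm − r̄m)² / 4 = 0.6150
β = Cov / Var = 0.8400 / 0.6150 = 1.3659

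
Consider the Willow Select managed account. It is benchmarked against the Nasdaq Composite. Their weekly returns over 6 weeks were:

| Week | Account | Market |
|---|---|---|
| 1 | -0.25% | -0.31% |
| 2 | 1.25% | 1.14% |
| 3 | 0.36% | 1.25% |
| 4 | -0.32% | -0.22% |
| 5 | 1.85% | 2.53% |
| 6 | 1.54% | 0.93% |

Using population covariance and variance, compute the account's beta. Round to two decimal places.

r̄p = 0.7383%,  r̄m = 0.8867%
Cov = Σ(rp − r̄p)(rm − r̄m) / 6 = 0.7013
Var(rm) = Σ(rm − r̄m)² / 6 = 0.9259
β = Cov / Var = 0.7013 / 0.9259 = 0.7574

0.76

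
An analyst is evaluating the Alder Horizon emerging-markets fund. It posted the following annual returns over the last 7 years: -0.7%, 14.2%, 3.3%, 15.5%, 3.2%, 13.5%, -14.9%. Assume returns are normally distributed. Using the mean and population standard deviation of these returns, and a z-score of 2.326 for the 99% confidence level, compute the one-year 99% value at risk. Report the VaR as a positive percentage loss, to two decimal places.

18.42

μ = (-0.7 + 14.2 + 3.3 + 15.5 + 3.2 + 13.5 − 14.9) / 7 = 34.10 / 7 = 4.8714%
Σ(r − μ)² = (-0.7 − 4.8714)² + (14.2 − 4.8714)² + (3.3 − 4.8714)² + … = 701.6543
σ = √[701.6543 / 7] = 10.0118%
VaR = −(μ − z·σ) = −(4.8714 − 2.326 × 10.0118) = −(-18.4160) = 18.4160%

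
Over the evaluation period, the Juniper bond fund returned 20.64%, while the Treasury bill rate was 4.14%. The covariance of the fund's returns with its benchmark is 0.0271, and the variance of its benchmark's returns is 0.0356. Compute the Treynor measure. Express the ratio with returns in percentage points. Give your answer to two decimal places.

β = Cov / Var = 0.0271 / 0.0356 = 0.7612
Treynor = (Rp − Rf) / β = (20.64% − 4.14%) / 0.7612 = 16.50 / 0.7612 = 21.6763

21.68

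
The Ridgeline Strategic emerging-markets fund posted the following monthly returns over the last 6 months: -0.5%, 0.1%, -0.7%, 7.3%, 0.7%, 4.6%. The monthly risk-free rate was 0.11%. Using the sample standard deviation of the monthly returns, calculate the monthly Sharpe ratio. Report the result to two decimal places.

0.55

Mean return r̄ = 11.50 / 6 = 1.9167%
Sample std dev = √[53.6483 / 5] = 3.2756%
Sharpe = (r̄ − rf) / σ = (1.9167 − 0.11) / 3.2756 = 1.8067 / 3.2756 = 0.5516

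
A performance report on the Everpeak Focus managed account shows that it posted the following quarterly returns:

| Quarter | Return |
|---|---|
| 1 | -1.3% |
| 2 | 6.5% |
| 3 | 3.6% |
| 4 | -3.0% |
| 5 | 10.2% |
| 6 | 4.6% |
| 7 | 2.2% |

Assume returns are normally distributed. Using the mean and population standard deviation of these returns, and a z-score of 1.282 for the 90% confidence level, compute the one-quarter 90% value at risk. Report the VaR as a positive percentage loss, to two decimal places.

r̄ = (-1.3 + 6.5 + 3.6 − 3 + 10.2 + 4.6 + 2.2) / 7 = 3.2571%
Σ(r − r̄)² = (-1.3 − 3.2571)² + (6.5 − 3.2571)² + (3.6 − 3.2571)² + … = 121.6771
σ = √[121.6771 / 7] = 4.1692%
VaR = −(r̄ − z·σ) = −(3.2571 − 1.282 × 4.1692) = −(-2.0878) = 2.0878%

2.09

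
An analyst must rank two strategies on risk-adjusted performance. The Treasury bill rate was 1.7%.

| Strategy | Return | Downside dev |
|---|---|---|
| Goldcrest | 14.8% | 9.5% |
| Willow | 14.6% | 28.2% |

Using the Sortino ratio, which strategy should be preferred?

Goldcrest

Goldcrest: Sortino ratio = (14.8% − 1.7%) / 9.5% = 1.379
Willow: Sortino ratio = (14.6% − 1.7%) / 28.2% = 0.457
Highest: Goldcrest (1.379).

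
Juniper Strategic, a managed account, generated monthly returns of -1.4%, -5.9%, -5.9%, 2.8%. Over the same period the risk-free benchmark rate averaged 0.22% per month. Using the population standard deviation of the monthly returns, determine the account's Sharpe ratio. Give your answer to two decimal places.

Mean return μ = -10.40 / 4 = -2.6000%
Population σ = √[Σ(r − μ)² / 4] = √[52.3800 / 4] = √13.0950 = 3.6187%
Sharpe = (μ − rf) / σ = (-2.6000 − 0.22) / 3.6187 = -2.8200 / 3.6187 = -0.7793

-0.78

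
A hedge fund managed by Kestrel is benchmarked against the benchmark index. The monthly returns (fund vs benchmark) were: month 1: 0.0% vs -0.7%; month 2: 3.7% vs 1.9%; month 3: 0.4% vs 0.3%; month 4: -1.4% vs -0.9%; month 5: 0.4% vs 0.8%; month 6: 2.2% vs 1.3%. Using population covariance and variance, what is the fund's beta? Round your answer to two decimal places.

1.51

r̄p = 0.8833%,  r̄m = 0.4500%
Cov = Σ(rp − r̄p)(rm − r̄m) / 6 = 1.5342
Var(rm) = Σ(rm − r̄m)² / 6 = 1.0192
β = Cov / Var = 1.5342 / 1.0192 = 1.5053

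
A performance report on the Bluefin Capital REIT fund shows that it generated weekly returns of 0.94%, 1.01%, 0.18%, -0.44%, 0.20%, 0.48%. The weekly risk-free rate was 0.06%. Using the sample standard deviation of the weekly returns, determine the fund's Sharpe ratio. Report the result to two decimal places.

Mean return μ = 2.370 / 6 = 0.3950%
Σ(r − μ)² = (0.94 − 0.3950)² + (1.01 − 0.3950)² + … = 1.4640
sample σ = √(1.4640 / 5) = √0.2928 = 0.5411%
Sharpe = (μ − rf) / σ = (0.3950 − 0.06) / 0.5411 = 0.3350 / 0.5411 = 0.6191

0.62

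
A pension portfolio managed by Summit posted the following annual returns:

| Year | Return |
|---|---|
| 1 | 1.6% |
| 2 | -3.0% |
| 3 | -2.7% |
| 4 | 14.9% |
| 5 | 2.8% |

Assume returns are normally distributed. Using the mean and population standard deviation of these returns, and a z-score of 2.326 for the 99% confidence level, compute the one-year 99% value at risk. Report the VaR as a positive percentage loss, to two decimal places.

μ = (1.6 − 3 − 2.7 + 14.9 + 2.8) / 5 = 2.7200%
Population σ = √[Σ(r − μ)² / 5] = √[211.7080 / 5] = √42.3416 = 6.5070%
VaR = −(μ − z·σ) = −(2.7200 − 2.326 × 6.5070) = −(-12.4153) = 12.4153%

12.42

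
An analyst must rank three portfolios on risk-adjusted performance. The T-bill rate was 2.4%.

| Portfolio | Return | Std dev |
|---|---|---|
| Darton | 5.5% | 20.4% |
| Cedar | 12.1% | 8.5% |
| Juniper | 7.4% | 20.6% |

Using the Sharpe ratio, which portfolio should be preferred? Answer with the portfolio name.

Cedar

Darton: Sharpe ratio = (5.5% − 2.4%) / 20.4% = 0.152
Cedar: Sharpe ratio = (12.1% − 2.4%) / 8.5% = 1.141
Juniper: Sharpe ratio = (7.4% − 2.4%) / 20.6% = 0.243
Highest: Cedar (1.141).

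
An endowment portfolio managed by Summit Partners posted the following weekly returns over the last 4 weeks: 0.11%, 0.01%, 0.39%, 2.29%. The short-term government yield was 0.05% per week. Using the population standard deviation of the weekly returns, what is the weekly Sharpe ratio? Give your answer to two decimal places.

0.70

Mean return μ = 2.800 / 4 = 0.7000%
Σ(r − μ)² = (0.11 − 0.7000)² + (0.01 − 0.7000)² + … = 3.4484
population σ = √(3.4484 / 4) = √0.8621 = 0.9285%
Sharpe = (μ − rf) / σ = (0.7000 − 0.05) / 0.9285 = 0.6500 / 0.9285 = 0.7001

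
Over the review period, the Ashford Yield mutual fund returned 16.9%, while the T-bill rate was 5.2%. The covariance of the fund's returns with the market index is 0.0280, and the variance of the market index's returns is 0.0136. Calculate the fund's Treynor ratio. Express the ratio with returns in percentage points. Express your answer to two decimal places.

β = Cov / Var = 0.0280 / 0.0136 = 2.0588
Treynor = (Rp − Rf) / β = (16.9% − 5.2%) / 2.0588 = 11.70 / 2.0588 = 5.6829

5.68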